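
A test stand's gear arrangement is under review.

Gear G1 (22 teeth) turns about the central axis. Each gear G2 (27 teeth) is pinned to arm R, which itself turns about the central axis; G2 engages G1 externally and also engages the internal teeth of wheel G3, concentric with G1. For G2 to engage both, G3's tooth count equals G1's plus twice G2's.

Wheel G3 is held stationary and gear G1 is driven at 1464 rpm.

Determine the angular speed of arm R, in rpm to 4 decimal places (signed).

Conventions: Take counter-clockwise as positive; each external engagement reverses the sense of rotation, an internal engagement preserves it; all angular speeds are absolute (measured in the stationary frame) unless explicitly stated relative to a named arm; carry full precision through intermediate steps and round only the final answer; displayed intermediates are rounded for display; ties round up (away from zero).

class = planetary set [G3 = 22+2·27 = 76; Willis about the carrier]
normalise by the input: solve with ω_sun = 1, then scale by 1464 rpm
ring teeth: 22 + 2·27 = 76
22(ω_sun−ω_arm) = −76(ω_ring−ω_arm),  ω_ring = 0, ω_sun = 1
22(1−ω_arm) = −76(0−ω_arm)  ⇒  98·ω_arm = 22  ⇒  ω_arm = 11/49
scale: ω_arm = 11/49 × 1464 rpm = +328.6531 rpm

+328.6531 rpm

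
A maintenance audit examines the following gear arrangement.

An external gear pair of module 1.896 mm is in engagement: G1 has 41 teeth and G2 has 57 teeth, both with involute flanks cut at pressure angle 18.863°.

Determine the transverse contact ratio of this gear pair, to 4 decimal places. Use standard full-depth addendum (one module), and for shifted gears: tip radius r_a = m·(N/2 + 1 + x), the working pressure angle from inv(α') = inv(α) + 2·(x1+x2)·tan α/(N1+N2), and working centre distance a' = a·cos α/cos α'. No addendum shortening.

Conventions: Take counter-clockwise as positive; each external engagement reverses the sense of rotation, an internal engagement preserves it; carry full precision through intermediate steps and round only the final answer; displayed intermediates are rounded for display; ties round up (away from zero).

class = single-mesh tooth geometry [involute pair 41T × 57T, m = 1.896]
base radii: r_b1 = 36.780568, r_b2 = 51.133961
tip radii: r_a1 = 40.764000, r_a2 = 55.932000
no profile shift: α' = α, a' = a
action lengths: √(r_a1²−r_b1²) = 17.575366, √(r_a2²−r_b2²) = 22.665098
base pitch p_b = π·m·cos α = 5.636564
CR = (17.575366 + 22.665098 − 92.904000·sin 18.86300°)/5.636564 = 1.810324
contact ratio ≈ 1.8103

1.8103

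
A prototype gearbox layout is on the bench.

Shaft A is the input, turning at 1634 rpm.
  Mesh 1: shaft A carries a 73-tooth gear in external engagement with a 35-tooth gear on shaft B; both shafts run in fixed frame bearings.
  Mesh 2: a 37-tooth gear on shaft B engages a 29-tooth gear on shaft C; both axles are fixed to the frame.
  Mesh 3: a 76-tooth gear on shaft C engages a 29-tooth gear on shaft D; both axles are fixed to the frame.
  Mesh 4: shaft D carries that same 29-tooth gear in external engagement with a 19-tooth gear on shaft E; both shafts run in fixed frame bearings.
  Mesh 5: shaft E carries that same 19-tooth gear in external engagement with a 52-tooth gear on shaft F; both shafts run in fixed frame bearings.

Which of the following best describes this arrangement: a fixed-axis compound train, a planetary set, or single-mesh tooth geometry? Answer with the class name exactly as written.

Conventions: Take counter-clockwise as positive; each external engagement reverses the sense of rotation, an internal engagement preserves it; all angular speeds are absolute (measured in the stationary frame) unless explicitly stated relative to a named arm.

recognized (6 fixed axles, 5 meshes): fixed-axis compound train
classification: fixed-axis compound train

fixed-axis compound train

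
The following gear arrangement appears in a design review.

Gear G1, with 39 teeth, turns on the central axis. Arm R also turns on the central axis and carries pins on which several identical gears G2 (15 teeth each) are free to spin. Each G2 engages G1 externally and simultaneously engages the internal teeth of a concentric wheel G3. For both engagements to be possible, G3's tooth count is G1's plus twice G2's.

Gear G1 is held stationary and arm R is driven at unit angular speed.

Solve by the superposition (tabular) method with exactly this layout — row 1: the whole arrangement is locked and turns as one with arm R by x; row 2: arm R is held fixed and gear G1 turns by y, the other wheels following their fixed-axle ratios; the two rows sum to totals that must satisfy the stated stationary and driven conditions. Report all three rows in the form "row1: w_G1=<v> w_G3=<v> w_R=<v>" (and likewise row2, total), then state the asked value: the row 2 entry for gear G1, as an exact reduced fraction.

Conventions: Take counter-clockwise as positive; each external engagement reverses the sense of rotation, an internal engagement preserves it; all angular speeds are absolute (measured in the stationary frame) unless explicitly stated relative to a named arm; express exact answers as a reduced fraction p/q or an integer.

recognized (axles ride arm R): planetary set, 39/15/69 teeth
row 1 (train locked, turned with arm): all members turn x
row 2 — arm fixed, fixed-axis ratios: sun y, ring −(39/69)·y, arm 0
boundary: total ω_sun = x + y = 0 and total ω_arm = x = 1  ⇒  y = -1, x = 1
row 2 ring = −(39/69)·(-1) = 13/23
totals (row 1 + row 2): sun 1 + (-1) = 0, ring 1 + 13/23 = 36/23, arm 1 + 0 = 1
asked cell (row2, sun) = -1

row1: w_G1=1 w_G3=1 w_R=1
row2: w_G1=-1 w_G3=13/23 w_R=0
total: w_G1=0 w_G3=36/23 w_R=1
asked value: -1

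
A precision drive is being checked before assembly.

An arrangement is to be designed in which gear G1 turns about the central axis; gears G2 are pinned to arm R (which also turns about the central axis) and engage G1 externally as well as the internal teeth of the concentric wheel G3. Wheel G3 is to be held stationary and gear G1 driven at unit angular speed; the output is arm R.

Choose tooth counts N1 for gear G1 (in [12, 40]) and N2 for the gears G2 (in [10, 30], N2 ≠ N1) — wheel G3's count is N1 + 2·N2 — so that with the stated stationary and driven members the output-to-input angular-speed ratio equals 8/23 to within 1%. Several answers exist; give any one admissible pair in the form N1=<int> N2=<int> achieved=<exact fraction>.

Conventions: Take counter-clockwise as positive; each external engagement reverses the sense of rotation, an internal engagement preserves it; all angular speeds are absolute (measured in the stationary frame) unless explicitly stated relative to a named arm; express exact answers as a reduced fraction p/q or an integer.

N1=32 N2=14 achieved=8/23

planetary set to be sized for 8/23 (Willis relation)
Willis with ω_ring = 0: ω_arm/ω_sun = N1/(N1+N3); set equal to 8/23  ⇒  N3/N1 = 1/(8/23) − 1 = 15/8
N3 = N1 + 2·N2  ⇒  N2/N1 = (N3/N1 − 1)/2 = (15/8 − 1)/2 = 7/16
smallest multiple with N1 ≥ 12 and N2 ≥ 10: k = 2  ⇒  N1 = 2·16 = 32, N2 = 2·7 = 14 (N1 ≤ 40, N2 ≤ 30, N2 ≠ N1 ✓), N3 = 32 + 2·14 = 60
check: N1/(N1+N3) with N1 = 32, N3 = 60 gives 8/23; |achieved − target| = 0 ≤ 2/575 ✓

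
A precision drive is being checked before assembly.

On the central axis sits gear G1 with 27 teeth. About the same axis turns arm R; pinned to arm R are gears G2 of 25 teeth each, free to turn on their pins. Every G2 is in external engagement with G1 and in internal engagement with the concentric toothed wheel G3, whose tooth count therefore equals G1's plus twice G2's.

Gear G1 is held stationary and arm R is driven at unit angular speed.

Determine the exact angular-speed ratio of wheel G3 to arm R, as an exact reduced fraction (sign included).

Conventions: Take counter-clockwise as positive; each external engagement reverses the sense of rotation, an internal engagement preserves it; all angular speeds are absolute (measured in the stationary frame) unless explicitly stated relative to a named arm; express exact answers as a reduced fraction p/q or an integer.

planetary set (27T centre, 25T on arm, 77T internal) — Willis relation
ring teeth: 27 + 2·25 = 77
27(ω_sun−ω_arm) = −77(ω_ring−ω_arm),  ω_sun = 0, ω_arm = 1
ω_ring = 1 − (27/77)(0−1) = 104/77
ω_out/ω_in = 104/77

104/77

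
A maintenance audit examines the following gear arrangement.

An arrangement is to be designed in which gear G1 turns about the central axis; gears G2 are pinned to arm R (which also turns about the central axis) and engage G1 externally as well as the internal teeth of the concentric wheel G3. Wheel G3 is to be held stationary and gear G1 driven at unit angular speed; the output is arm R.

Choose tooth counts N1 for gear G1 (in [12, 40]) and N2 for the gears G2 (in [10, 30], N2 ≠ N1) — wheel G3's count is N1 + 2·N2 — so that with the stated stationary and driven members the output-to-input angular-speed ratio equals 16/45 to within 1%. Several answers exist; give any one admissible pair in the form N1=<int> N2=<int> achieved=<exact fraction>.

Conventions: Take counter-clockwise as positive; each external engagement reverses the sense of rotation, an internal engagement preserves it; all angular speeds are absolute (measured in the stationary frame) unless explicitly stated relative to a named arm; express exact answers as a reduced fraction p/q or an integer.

N1=32 N2=13 achieved=16/45

design class (target 16/45): planetary set
Willis with ω_ring = 0: ω_arm/ω_sun = N1/(N1+N3); set equal to 16/45  ⇒  N3/N1 = 1/(16/45) − 1 = 29/16
N3 = N1 + 2·N2  ⇒  N2/N1 = (N3/N1 − 1)/2 = (29/16 − 1)/2 = 13/32
smallest multiple with N1 ≥ 12 and N2 ≥ 10: k = 1  ⇒  N1 = 1·32 = 32, N2 = 1·13 = 13 (N1 ≤ 40, N2 ≤ 30, N2 ≠ N1 ✓), N3 = 32 + 2·13 = 58
check: N1/(N1+N3) with N1 = 32, N3 = 58 gives 16/45; |achieved − target| = 0 ≤ 4/1125 ✓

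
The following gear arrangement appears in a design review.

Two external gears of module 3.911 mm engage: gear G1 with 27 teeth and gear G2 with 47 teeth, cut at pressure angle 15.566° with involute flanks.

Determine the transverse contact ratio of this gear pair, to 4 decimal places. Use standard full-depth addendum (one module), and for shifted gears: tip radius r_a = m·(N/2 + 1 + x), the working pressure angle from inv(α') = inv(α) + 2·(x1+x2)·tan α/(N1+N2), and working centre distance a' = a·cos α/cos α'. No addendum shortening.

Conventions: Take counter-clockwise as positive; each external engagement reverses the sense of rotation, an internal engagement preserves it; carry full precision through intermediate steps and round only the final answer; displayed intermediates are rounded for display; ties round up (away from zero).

recognized (one external pair, fixed centres): single-mesh tooth geometry, m = 3.911, N1 = 27, N2 = 47
base radii: r_b1 = 50.861955, r_b2 = 88.537478
tip radii: r_a1 = 56.709500, r_a2 = 95.819500
no profile shift: α' = α, a' = a
action lengths: √(r_a1²−r_b1²) = 25.080448, √(r_a2²−r_b2²) = 36.640027
base pitch p_b = π·m·cos α = 11.836114
CR = (25.080448 + 36.640027 − 144.707000·sin 15.56600°)/11.836114 = 1.933794
contact ratio ≈ 1.9338

1.9338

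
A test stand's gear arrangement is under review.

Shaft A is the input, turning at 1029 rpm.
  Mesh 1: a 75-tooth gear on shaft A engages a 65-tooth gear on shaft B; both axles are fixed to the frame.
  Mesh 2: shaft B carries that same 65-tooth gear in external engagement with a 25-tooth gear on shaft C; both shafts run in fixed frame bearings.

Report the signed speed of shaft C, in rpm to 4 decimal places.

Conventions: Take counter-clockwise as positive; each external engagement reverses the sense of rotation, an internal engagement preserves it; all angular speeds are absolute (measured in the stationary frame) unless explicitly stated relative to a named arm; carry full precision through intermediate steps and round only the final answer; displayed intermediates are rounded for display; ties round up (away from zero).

+3087.0000 rpm

topology: fixed-axis compound train — 2 meshes, A→C
mesh 1 [75T→65T]: ω = 1029.0000×75/65 = 1187.3077 rpm, sense flips to −
mesh 2 [65T→25T]: ω = 1187.3077×65/25 = 3087.0000 rpm, sense flips to +
signed output speed = +3087.0000 rpm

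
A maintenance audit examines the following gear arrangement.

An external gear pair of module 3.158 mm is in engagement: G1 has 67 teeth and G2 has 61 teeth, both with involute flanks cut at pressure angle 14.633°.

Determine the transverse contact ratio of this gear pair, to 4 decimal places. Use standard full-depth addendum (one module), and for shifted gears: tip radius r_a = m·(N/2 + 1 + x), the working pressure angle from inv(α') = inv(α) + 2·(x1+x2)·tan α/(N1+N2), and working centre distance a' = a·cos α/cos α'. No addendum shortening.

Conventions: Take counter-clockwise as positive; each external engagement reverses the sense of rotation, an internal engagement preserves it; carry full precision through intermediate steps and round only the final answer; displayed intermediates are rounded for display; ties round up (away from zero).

2.1926

topology: single-mesh involute geometry — m = 3.158, 67T/61T pair
base radii: r_b1 = 102.361480, r_b2 = 93.194780
tip radii: r_a1 = 108.951000, r_a2 = 99.477000
no profile shift: α' = α, a' = a
action lengths: √(r_a1²−r_b1²) = 37.315517, √(r_a2²−r_b2²) = 34.790896
base pitch p_b = π·m·cos α = 9.599345
CR = (37.315517 + 34.790896 − 202.112000·sin 14.63300°)/9.599345 = 2.192601
contact ratio ≈ 2.1926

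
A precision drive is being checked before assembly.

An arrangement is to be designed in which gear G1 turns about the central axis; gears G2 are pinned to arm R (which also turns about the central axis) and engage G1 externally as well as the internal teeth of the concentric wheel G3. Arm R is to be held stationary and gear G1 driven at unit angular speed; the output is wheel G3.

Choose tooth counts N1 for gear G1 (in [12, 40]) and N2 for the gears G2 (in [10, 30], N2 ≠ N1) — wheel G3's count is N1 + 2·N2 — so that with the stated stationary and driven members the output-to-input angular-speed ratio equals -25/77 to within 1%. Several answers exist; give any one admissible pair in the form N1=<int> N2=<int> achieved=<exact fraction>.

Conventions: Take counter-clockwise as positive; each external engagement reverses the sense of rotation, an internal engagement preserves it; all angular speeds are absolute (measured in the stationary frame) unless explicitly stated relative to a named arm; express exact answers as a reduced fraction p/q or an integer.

planetary set to be sized for -25/77 (Willis relation)
Willis with ω_arm = 0: ω_ring/ω_sun = −N1/N3; set equal to -25/77  ⇒  N3/N1 = −1/(-25/77) = 77/25
N3 = N1 + 2·N2  ⇒  N2/N1 = (N3/N1 − 1)/2 = (77/25 − 1)/2 = 26/25
smallest multiple with N1 ≥ 12 and N2 ≥ 10: k = 1  ⇒  N1 = 1·25 = 25, N2 = 1·26 = 26 (N1 ≤ 40, N2 ≤ 30, N2 ≠ N1 ✓), N3 = 25 + 2·26 = 77
check: −N1/N3 with N1 = 25, N3 = 77 gives -25/77; |achieved − target| = 0 ≤ 1/308 ✓

N1=25 N2=26 achieved=-25/77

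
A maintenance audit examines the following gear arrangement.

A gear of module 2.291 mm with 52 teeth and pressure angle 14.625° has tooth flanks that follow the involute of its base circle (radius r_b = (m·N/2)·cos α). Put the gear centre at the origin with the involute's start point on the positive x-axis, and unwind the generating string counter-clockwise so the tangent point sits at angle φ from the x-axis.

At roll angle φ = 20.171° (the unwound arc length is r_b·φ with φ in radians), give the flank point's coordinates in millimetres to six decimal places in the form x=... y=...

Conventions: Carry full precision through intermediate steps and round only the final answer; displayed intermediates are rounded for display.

x=61.097787 y=0.827932

class = single-mesh tooth geometry [base-circle involute, m = 2.291, 52T]
pitch radius r_p = m·N/2 = 2.291·52/2 = 59.566000
base radius r_b = r_p·cos α = 59.566000·cos 14.625° = 57.636008
roll angle φ = 20.171° = 0.35205036 rad
x = r_b·(cos φ + φ·sin φ) = 61.097787
y = r_b·(sin φ − φ·cos φ) = 0.827932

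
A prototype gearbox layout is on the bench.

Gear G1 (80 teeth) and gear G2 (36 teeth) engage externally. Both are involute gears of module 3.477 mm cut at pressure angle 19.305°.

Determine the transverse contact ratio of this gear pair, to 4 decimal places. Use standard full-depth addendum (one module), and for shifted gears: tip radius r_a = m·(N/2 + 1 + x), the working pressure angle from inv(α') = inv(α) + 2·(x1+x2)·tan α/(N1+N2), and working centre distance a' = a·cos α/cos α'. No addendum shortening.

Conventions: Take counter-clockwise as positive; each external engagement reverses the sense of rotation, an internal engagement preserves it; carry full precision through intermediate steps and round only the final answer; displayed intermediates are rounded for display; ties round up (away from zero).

1.7980

recognized (one external pair, fixed centres): single-mesh tooth geometry, m = 3.477, N1 = 80, N2 = 36
base radii: r_b1 = 131.259824, r_b2 = 59.066921
tip radii: r_a1 = 142.557000, r_a2 = 66.063000
no profile shift: α' = α, a' = a
action lengths: √(r_a1²−r_b1²) = 55.617953, √(r_a2²−r_b2²) = 29.587477
base pitch p_b = π·m·cos α = 10.309123
CR = (55.617953 + 29.587477 − 201.666000·sin 19.30500°)/10.309123 = 1.797952
contact ratio ≈ 1.7980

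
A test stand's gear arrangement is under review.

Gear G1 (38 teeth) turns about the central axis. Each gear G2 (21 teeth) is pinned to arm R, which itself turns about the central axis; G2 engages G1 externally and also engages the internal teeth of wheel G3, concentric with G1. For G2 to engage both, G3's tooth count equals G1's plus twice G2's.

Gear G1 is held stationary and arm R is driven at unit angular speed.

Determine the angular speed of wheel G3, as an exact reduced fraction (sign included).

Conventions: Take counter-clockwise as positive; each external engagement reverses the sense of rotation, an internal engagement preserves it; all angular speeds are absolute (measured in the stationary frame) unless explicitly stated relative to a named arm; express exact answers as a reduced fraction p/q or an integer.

59/40

topology: planetary set — G1 38T / G2 21T / G3 80T, arm = carrier (Willis)
ring teeth: 38 + 2·21 = 80
38(ω_sun−ω_arm) = −80(ω_ring−ω_arm),  ω_sun = 0, ω_arm = 1
ω_ring = 1 − (38/80)(0−1) = 59/40
exact speed ratio = 59/40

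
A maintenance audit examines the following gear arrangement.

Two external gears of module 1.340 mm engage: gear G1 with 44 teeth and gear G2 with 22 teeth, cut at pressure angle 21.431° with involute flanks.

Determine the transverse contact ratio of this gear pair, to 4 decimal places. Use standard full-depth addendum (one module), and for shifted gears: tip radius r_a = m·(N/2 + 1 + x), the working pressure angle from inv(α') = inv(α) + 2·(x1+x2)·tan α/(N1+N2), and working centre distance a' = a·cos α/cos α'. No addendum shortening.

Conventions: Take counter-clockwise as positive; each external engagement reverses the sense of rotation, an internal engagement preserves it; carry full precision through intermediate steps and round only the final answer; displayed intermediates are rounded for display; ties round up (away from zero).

1.5967

topology: single-mesh involute geometry — m = 1.340, 44T/22T pair
base radii: r_b1 = 27.441702, r_b2 = 13.720851
tip radii: r_a1 = 30.820000, r_a2 = 16.080000
no profile shift: α' = α, a' = a
action lengths: √(r_a1²−r_b1²) = 14.029448, √(r_a2²−r_b2²) = 8.384787
base pitch p_b = π·m·cos α = 3.918666
CR = (14.029448 + 8.384787 − 44.220000·sin 21.43100°)/3.918666 = 1.596745
contact ratio ≈ 1.5967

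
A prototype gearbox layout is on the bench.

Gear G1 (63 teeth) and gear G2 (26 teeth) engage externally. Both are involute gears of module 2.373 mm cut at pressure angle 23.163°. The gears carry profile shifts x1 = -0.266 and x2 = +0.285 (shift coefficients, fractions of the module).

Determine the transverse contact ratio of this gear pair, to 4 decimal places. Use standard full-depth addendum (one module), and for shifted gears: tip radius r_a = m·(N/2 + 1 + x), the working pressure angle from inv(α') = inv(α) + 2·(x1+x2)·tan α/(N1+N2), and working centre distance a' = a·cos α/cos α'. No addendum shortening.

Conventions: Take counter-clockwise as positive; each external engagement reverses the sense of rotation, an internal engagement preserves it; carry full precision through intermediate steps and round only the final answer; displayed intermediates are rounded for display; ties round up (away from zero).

topology: single-mesh involute geometry — m = 2.373, 63T/26T pair
base radii: r_b1 = 68.723909, r_b2 = 28.362248
tip radii: r_a1 = 76.491282, r_a2 = 33.898305
inv(α') = inv(23.163°) + 2·(-0.266+0.285)·tan α/(63+26) = 0.02374842  ⇒  α' = 23.22002°
a' = a·cos α / cos α' = 105.5985·cos 23.163°/cos 23.22002° = 105.643535
action lengths: √(r_a1²−r_b1²) = 33.584827, √(r_a2²−r_b2²) = 18.565505
base pitch p_b = π·m·cos α = 6.854048
CR = (33.584827 + 18.565505 − 105.643535·sin 23.22002°)/6.854048 = 1.531793
contact ratio ≈ 1.5318

1.5318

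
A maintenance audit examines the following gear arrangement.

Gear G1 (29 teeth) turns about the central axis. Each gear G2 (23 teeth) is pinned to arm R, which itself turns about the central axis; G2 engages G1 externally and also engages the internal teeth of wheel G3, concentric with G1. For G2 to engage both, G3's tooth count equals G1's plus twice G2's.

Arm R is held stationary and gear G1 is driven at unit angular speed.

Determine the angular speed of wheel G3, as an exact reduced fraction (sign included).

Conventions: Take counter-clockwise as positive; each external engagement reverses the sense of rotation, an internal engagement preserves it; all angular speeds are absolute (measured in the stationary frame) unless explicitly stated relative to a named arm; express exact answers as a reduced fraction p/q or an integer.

planetary set (29T centre, 23T on arm, 75T internal) — Willis relation
ring teeth: 29 + 2·23 = 75
29(ω_sun−ω_arm) = −75(ω_ring−ω_arm),  ω_arm = 0, ω_sun = 1
ω_ring = 0 − (29/75)(1−0) = -29/75
exact speed ratio = -29/75

-29/75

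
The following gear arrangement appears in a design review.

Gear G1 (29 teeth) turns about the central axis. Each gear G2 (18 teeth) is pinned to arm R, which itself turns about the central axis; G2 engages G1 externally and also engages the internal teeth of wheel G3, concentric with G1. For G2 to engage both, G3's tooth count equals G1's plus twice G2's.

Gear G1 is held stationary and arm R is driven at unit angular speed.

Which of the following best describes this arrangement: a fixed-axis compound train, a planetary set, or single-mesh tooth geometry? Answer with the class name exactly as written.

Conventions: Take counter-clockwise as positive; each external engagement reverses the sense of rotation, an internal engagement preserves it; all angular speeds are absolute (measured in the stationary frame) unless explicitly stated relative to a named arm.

recognized (axles ride arm R): planetary set, 29/18/65 teeth
classification: planetary set

planetary set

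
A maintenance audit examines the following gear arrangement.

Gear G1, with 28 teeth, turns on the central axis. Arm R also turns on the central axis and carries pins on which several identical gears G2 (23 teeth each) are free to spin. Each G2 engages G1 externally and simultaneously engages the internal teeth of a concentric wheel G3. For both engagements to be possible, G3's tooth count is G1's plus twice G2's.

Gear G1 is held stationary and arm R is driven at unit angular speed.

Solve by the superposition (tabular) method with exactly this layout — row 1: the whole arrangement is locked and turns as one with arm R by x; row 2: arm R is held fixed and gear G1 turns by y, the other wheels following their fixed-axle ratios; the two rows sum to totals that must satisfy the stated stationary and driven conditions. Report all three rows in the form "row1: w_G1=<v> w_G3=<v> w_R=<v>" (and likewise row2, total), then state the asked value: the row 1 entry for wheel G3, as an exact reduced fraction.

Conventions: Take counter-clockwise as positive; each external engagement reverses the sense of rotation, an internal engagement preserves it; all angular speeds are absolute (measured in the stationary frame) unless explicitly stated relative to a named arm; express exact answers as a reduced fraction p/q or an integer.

class = planetary set [G3 = 28+2·23 = 74; Willis about the carrier]
superposition row 1 [locked train]: every member turns x
superposition row 2 [arm held]: sun y, ring −(28/74)·y, arm 0
boundary: total ω_sun = x + y = 0 and total ω_arm = x = 1  ⇒  y = -1, x = 1
row 2 ring = −(28/74)·(-1) = 14/37
totals (row 1 + row 2): sun 1 + (-1) = 0, ring 1 + 14/37 = 51/37, arm 1 + 0 = 1
asked cell (row1, ring) = 1

row1: w_G1=1 w_G3=1 w_R=1
row2: w_G1=-1 w_G3=14/37 w_R=0
total: w_G1=0 w_G3=51/37 w_R=1
asked value: 1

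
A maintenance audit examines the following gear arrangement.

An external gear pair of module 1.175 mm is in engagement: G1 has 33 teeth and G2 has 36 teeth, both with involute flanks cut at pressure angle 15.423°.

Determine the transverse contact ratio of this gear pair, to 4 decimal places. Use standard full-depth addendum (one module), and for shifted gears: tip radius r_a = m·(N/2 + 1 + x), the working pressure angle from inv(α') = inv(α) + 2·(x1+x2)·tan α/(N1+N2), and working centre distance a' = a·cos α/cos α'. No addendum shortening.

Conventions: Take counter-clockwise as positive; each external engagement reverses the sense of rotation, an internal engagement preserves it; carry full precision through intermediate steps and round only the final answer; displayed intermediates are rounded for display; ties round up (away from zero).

recognized (one external pair, fixed centres): single-mesh tooth geometry, m = 1.175, N1 = 33, N2 = 36
base radii: r_b1 = 18.689331, r_b2 = 20.388362
tip radii: r_a1 = 20.562500, r_a2 = 22.325000
no profile shift: α' = α, a' = a
action lengths: √(r_a1²−r_b1²) = 8.574689, √(r_a2²−r_b2²) = 9.095072
base pitch p_b = π·m·cos α = 3.558440
CR = (8.574689 + 9.095072 − 40.537500·sin 15.42300°)/3.558440 = 1.935987
contact ratio ≈ 1.9360

1.9360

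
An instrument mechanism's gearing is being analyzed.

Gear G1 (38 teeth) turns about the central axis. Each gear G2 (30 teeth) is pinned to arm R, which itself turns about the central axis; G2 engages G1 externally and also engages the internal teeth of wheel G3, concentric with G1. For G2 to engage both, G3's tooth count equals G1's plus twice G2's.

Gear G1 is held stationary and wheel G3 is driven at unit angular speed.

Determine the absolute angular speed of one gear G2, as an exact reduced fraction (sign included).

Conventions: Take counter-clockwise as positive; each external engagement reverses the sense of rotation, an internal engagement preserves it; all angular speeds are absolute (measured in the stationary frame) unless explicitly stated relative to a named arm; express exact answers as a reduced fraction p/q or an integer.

49/30

topology: planetary set — G1 38T / G2 30T / G3 98T, arm = carrier (Willis)
ring teeth: 38 + 2·30 = 98
38(ω_sun−ω_arm) = −98(ω_ring−ω_arm),  ω_sun = 0, ω_ring = 1
38(0−ω_arm) = −98(1−ω_arm)  ⇒  136·ω_arm = 98  ⇒  ω_arm = 49/68
sun–planet mesh: 38·(0−49/68) = −30·(ω_p−ω_arm)  ⇒  ω_p−ω_arm = 931/1020
ω_p = 49/68 + 931/1020 = 49/30
exact speed ratio = 49/30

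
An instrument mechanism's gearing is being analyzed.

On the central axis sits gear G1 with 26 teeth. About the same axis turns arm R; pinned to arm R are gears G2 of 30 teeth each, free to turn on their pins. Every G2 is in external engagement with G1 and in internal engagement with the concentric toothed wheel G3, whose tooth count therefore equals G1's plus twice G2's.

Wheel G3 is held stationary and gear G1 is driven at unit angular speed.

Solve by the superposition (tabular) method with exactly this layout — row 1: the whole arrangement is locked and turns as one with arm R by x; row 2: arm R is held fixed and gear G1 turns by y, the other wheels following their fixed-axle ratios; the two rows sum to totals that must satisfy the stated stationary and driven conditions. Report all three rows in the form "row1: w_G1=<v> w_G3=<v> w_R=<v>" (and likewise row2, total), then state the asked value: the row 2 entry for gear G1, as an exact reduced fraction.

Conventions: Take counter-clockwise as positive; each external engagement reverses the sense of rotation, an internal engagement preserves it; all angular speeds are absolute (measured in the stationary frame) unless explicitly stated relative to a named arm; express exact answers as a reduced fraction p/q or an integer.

recognized (axles ride arm R): planetary set, 26/30/86 teeth
row 1 — lock + rotate with arm: ω_sun = ω_ring = ω_arm = x
row 2 (arm held, sun turns y): ω_ring = −(26/86)·y, ω_arm = 0
boundary: total ω_ring = x − (26/86)·y = 0 and total ω_sun = x + y = 1  ⇒  y = 43/56, x = 13/56
row 2 ring = −(26/86)·43/56 = -13/56
totals (row 1 + row 2): sun 13/56 + 43/56 = 1, ring 13/56 + (-13/56) = 0, arm 13/56 + 0 = 13/56
asked cell (row2, sun) = 43/56

row1: w_G1=13/56 w_G3=13/56 w_R=13/56
row2: w_G1=43/56 w_G3=-13/56 w_R=0
total: w_G1=1 w_G3=0 w_R=13/56
asked value: 43/56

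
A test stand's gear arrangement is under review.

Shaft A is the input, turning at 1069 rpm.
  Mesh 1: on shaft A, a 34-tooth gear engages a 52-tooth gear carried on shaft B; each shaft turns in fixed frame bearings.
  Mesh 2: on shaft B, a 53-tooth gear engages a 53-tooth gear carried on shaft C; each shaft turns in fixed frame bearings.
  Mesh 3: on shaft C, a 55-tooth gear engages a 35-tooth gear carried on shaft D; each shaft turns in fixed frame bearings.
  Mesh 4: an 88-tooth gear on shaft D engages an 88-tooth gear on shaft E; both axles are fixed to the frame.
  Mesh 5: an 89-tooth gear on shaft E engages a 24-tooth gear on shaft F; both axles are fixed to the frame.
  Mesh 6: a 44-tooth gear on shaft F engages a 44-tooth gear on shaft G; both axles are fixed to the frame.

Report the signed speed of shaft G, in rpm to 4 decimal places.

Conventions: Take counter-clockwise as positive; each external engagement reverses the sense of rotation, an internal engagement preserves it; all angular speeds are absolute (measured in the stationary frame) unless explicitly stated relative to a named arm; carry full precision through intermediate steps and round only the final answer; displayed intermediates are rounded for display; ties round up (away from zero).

+4073.1152 rpm

class = fixed-axis compound train [6 meshes; 6 ratios multiply, 6 sense flips]
mesh 1 [34T→52T]: ω = 1069.0000×34/52 = 698.9615 rpm, sense flips to −
mesh 2 [53T→53T]: ω = 698.9615×53/53 = 698.9615 rpm, sense flips to +
mesh 3 [55T→35T]: ω = 698.9615×55/35 = 1098.3681 rpm, sense flips to −
mesh 4 [88T→88T]: ω = 1098.3681×88/88 = 1098.3681 rpm, sense flips to +
mesh 5 [89T→24T]: ω = 1098.3681×89/24 = 4073.1152 rpm, sense flips to −
mesh 6 [44T→44T]: ω = 4073.1152×44/44 = 4073.1152 rpm, sense flips to +
signed output speed = +4073.1152 rpm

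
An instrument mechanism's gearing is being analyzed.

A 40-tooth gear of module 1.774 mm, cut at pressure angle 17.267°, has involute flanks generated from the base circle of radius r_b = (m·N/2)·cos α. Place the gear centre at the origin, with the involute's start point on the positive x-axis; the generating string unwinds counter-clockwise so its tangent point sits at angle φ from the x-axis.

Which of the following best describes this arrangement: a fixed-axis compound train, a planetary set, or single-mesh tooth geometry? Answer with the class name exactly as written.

single-mesh tooth geometry

topology: single-mesh involute geometry — m = 1.774, N = 40
classification: single-mesh tooth geometry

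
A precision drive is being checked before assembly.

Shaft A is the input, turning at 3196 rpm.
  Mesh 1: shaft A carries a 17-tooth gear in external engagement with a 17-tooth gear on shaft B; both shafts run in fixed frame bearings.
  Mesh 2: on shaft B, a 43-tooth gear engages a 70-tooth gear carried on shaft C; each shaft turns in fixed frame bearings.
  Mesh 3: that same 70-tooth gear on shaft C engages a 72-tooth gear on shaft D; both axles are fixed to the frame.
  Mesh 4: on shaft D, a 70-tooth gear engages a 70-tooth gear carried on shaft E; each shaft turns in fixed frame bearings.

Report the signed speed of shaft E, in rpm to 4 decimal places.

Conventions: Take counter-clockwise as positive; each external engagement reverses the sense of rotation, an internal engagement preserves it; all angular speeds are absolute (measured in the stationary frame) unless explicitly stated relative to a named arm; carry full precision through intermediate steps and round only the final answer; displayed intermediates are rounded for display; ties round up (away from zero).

4-mesh fixed-axis compound train (all bearings frame-fixed)
mesh 1 [17T→17T]: ω = 3196.0000×17/17 = 3196.0000 rpm, sense flips to −
mesh 2 [43T→70T]: ω = 3196.0000×43/70 = 1963.2571 rpm, sense flips to +
mesh 3 [70T→72T]: ω = 1963.2571×70/72 = 1908.7222 rpm, sense flips to −
mesh 4 [70T→70T]: ω = 1908.7222×70/70 = 1908.7222 rpm, sense flips to +
signed output speed = +1908.7222 rpm

+1908.7222 rpm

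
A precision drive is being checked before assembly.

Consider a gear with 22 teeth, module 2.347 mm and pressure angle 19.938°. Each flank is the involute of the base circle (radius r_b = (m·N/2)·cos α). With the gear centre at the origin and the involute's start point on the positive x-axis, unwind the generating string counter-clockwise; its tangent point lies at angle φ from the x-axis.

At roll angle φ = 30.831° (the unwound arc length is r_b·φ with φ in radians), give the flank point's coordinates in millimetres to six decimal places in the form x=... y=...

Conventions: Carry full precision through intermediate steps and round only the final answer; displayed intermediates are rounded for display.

topology: single-mesh involute geometry — m = 2.347, N = 22
pitch radius r_p = m·N/2 = 2.347·22/2 = 25.817000
base radius r_b = r_p·cos α = 25.817000·cos 19.938° = 24.269585
roll angle φ = 30.831° = 0.53810246 rad
x = r_b·(cos φ + φ·sin φ) = 27.532978
y = r_b·(sin φ − φ·cos φ) = 1.224358

x=27.532978 y=1.224358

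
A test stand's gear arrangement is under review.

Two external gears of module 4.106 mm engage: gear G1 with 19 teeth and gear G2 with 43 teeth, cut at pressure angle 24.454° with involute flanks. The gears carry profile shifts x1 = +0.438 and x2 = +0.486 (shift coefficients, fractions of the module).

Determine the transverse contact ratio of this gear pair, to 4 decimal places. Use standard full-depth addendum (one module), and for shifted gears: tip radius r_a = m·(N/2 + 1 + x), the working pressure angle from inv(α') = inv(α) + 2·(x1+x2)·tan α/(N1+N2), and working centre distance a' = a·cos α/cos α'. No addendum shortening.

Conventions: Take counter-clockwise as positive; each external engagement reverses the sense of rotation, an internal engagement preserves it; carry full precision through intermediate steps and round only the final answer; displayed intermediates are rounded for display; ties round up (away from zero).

1.3788

single-mesh involute tooth geometry (19T engaging 43T at module 4.106)
base radii: r_b1 = 35.507835, r_b2 = 80.359836
tip radii: r_a1 = 44.911428, r_a2 = 94.380516
inv(α') = inv(24.454°) + 2·(+0.438+0.486)·tan α/(19+43) = 0.04150889  ⇒  α' = 27.69030°
a' = a·cos α / cos α' = 127.2860·cos 24.454°/cos 27.69030° = 130.854089
action lengths: √(r_a1²−r_b1²) = 27.499637, √(r_a2²−r_b2²) = 49.497257
base pitch p_b = π·m·cos α = 11.742227
CR = (27.499637 + 49.497257 − 130.854089·sin 27.69030°)/11.742227 = 1.378787
contact ratio ≈ 1.3788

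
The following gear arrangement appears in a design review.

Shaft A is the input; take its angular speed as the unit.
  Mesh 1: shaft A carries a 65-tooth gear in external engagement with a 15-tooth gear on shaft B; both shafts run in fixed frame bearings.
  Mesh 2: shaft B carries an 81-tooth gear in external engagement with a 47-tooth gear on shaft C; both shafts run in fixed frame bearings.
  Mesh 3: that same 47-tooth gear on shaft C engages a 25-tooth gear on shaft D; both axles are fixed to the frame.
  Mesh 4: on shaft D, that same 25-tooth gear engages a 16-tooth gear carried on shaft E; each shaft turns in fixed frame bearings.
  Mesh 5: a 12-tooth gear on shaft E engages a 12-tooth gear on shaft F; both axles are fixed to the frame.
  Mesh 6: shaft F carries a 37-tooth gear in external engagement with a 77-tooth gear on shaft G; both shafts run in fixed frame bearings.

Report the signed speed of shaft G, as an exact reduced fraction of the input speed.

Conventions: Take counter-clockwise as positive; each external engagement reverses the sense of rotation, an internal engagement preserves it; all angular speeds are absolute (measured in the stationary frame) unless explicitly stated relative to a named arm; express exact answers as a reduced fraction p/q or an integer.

12987/1232

6-mesh fixed-axis compound train (all bearings frame-fixed)
mesh 1 [65T→15T]: |ω|/ω_in = 1×65/15 = 13/3, sense flips to −
mesh 2 [81T→47T]: |ω|/ω_in = (13/3)×81/47 = 351/47, sense flips to +
mesh 3 [47T→25T]: |ω|/ω_in = (351/47)×47/25 = 351/25, sense flips to −
mesh 4 [25T→16T]: |ω|/ω_in = (351/25)×25/16 = 351/16, sense flips to +
mesh 5 [12T→12T]: |ω|/ω_in = (351/16)×12/12 = 351/16, sense flips to −
mesh 6 [37T→77T]: |ω|/ω_in = (351/16)×37/77 = 12987/1232, sense flips to +
signed output speed (× input speed) = 12987/1232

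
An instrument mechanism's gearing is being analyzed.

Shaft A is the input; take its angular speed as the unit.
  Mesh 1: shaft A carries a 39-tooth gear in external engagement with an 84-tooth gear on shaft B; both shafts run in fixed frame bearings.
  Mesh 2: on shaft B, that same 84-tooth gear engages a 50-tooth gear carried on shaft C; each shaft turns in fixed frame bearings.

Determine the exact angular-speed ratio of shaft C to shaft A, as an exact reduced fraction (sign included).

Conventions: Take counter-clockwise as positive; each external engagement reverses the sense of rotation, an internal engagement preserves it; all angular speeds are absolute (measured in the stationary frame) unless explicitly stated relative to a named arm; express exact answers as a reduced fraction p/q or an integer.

39/50

class = fixed-axis compound train [2 meshes; 2 ratios multiply, 2 sense flips]
mesh 1 [39T→84T]: running ratio 13/28, sense −
mesh 2 [84T→50T]: running ratio 39/50, sense +
ω_out/ω_in = 39/50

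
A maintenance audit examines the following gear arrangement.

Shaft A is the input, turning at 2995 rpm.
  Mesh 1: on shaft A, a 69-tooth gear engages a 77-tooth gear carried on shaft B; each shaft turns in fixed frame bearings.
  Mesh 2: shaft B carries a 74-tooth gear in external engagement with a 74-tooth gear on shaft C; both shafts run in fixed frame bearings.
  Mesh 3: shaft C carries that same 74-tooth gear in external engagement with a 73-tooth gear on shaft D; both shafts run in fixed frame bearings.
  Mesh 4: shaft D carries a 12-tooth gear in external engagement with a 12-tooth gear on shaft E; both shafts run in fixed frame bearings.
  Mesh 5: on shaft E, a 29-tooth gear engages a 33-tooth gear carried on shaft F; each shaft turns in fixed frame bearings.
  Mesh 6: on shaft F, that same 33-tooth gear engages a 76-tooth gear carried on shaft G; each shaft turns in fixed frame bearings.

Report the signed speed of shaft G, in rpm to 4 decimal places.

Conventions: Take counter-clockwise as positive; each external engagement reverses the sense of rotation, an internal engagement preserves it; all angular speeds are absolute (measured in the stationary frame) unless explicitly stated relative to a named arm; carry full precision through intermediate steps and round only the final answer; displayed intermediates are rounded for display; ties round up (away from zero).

+1038.1222 rpm

class = fixed-axis compound train [6 meshes; 6 ratios multiply, 6 sense flips]
mesh 1 [69T→77T]: ω = 2995.0000×69/77 = 2683.8312 rpm, sense flips to −
mesh 2 [74T→74T]: ω = 2683.8312×74/74 = 2683.8312 rpm, sense flips to +
mesh 3 [74T→73T]: ω = 2683.8312×74/73 = 2720.5960 rpm, sense flips to −
mesh 4 [12T→12T]: ω = 2720.5960×12/12 = 2720.5960 rpm, sense flips to +
mesh 5 [29T→33T]: ω = 2720.5960×29/33 = 2390.8268 rpm, sense flips to −
mesh 6 [33T→76T]: ω = 2390.8268×33/76 = 1038.1222 rpm, sense flips to +
signed output speed = +1038.1222 rpm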